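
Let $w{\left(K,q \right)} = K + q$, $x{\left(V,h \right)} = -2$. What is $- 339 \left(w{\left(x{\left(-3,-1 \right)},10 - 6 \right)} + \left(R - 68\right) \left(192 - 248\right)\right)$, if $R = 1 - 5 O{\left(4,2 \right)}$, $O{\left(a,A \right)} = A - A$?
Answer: $-1272606$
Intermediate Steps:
$O{\left(a,A \right)} = 0$
$R = 1$ ($R = 1 - 0 = 1 + 0 = 1$)
$- 339 \left(w{\left(x{\left(-3,-1 \right)},10 - 6 \right)} + \left(R - 68\right) \left(192 - 248\right)\right) = - 339 \left(\left(-2 + \left(10 - 6\right)\right) + \left(1 - 68\right) \left(192 - 248\right)\right) = - 339 \left(\left(-2 + 4\right) - -3752\right) = - 339 \left(2 + 3752\right) = \left(-339\right) 3754 = -1272606$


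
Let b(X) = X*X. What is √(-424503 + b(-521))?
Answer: 29*I*√182 ≈ 391.23*I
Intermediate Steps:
b(X) = X²
√(-424503 + b(-521)) = √(-424503 + (-521)²) = √(-424503 + 271441) = √(-153062) = 29*I*√182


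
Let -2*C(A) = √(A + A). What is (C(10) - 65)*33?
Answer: -2145 - 33*√5 ≈ -2218.8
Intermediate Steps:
C(A) = -√2*√A/2 (C(A) = -√(A + A)/2 = -√2*√A/2)
(C(10) - 65)*33 = (-√2*√10/2 - 65)*33 = (-√5 - 65)*33 = (-65 - √5)*33 = -2145 - 33*√5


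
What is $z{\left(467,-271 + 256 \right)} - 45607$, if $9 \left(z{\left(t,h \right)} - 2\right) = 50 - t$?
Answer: $- \frac{136954}{3} \approx -45651.0$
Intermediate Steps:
$z{\left(t,h \right)} = \frac{68}{9} - \frac{t}{9}$ ($z{\left(t,h \right)} = 2 + \frac{50 - t}{9} = 2 - \left(- \frac{50}{9} + \frac{t}{9}\right) = \frac{68}{9} - \frac{t}{9}$)
$z{\left(467,-271 + 256 \right)} - 45607 = \left(\frac{68}{9} - \frac{467}{9}\right) - 45607 = - \frac{133}{3} - 45607 = - \frac{136954}{3}$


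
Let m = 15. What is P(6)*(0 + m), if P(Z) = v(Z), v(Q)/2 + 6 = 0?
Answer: -180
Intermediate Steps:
v(Q) = -12 (v(Q) = -12 + 2*0 = -12 + 0 = -12)
P(Z) = -12
P(6)*(0 + m) = -12*(0 + 15) = -12*15 = -180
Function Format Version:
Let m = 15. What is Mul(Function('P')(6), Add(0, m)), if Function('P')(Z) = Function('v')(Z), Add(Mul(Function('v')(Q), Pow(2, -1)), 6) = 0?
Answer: -180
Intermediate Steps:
Function('v')(Q) = -12 (Function('v')(Q) = Add(-12, Mul(2, 0)) = Add(-12, 0) = -12)
Function('P')(Z) = -12
Mul(Function('P')(6), Add(0, m)) = Mul(-12, Add(0, 15)) = Mul(-12, 15) = -180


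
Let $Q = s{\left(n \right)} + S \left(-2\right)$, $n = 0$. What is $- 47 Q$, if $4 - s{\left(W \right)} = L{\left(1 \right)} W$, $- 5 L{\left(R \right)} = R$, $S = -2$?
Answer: $-376$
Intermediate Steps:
$L{\left(R \right)} = - \frac{R}{5}$
$s{\left(W \right)} = 4 + \frac{W}{5}$ ($s{\left(W \right)} = 4 - \left(- \frac{1}{5}\right) 1 W = 4 - - \frac{W}{5} = 4 + \frac{W}{5}$)
$Q = 8$ ($Q = \left(4 + \frac{1}{5} \cdot 0\right) - -4 = \left(4 + 0\right) + 4 = 4 + 4 = 8$)
$- 47 Q = \left(-47\right) 8 = -376$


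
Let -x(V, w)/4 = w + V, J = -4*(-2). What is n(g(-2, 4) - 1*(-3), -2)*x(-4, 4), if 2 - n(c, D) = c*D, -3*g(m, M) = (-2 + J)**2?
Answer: 0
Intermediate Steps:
J = 8
g(m, M) = -12 (g(m, M) = -(-2 + 8)**2/3 = -1/3*6**2 = -1/3*36 = -12)
x(V, w) = -4*V - 4*w (x(V, w) = -4*(w + V) = -4*(V + w) = -4*V - 4*w)
n(c, D) = 2 - D*c (n(c, D) = 2 - c*D = 2 - D*c)
n(g(-2, 4) - 1*(-3), -2)*x(-4, 4) = (2 - 1*(-2)*(-12 - 1*(-3)))*(-4*(-4) - 4*4) = (2 - 1*(-2)*(-12 + 3))*(16 - 16) = (2 - 1*(-2)*(-9))*0 = (2 - 18)*0 = -16*0 = 0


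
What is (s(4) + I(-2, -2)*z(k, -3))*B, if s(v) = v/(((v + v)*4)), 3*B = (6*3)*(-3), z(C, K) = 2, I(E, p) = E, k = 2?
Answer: 279/4 ≈ 69.750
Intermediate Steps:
B = -18 (B = ((6*3)*(-3))/3 = (18*(-3))/3 = (1/3)*(-54) = -18)
s(v) = 1/8 (s(v) = v/(((2*v)*4)) = v/((8*v)) = v*(1/(8*v)) = 1/8)
(s(4) + I(-2, -2)*z(k, -3))*B = (1/8 - 2*2)*(-18) = (1/8 - 4)*(-18) = -31/8*(-18) = 279/4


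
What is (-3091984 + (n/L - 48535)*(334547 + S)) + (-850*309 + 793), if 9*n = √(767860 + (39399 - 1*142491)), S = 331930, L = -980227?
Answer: -32350815036 - 592424*√10387/980227 ≈ -3.2351e+10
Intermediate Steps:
n = 8*√10387/9 (n = √(767860 + (39399 - 1*142491))/9 = √(767860 + (39399 - 142491))/9 = √(767860 - 103092)/9 = √664768/9 = (8*√10387)/9 = 8*√10387/9 ≈ 90.593)
(-3091984 + (n/L - 48535)*(334547 + S)) + (-850*309 + 793) = (-3091984 + ((8*√10387/9)/(-980227) - 48535)*(334547 + 331930)) + (-850*309 + 793) = (-3091984 + ((8*√10387/9)*(-1/980227) - 48535)*666477) + (-262650 + 793) = (-3091984 + (-8*√10387/8822043 - 48535)*666477) - 261857 = (-3091984 + (-48535 - 8*√10387/8822043)*666477) - 261857 = (-3091984 + (-32347461195 - 592424*√10387/980227)) - 261857 = (-32350553179 - 592424*√10387/980227) - 261857 = -32350815036 - 592424*√10387/980227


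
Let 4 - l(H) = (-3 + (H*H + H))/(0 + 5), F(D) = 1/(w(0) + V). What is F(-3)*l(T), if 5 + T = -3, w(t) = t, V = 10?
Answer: -33/50 ≈ -0.66000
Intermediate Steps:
F(D) = 1/10 (F(D) = 1/(0 + 10) = 1/10)
T = -8 (T = -5 - 3 = -8)
l(H) = 23/5 - H/5 - H**2/5 (l(H) = 4 - (-3 + (H*H + H))/(0 + 5) = 4 - (-3 + (H**2 + H))/5 = 4 - (-3 + (H + H**2))/5 = 4 - (-3 + H + H**2)/5 = 4 - (-3/5 + H/5 + H**2/5) = 4 + (3/5 - H/5 - H**2/5) = 23/5 - H/5 - H**2/5)
F(-3)*l(T) = (23/5 - 1/5*(-8) - 1/5*(-8)**2)/10 = (23/5 + 8/5 - 1/5*64)/10 = (23/5 + 8/5 - 64/5)/10 = (1/10)*(-33/5) = -33/50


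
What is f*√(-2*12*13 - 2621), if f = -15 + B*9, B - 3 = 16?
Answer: 156*I*√2933 ≈ 8448.5*I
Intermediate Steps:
B = 19 (B = 3 + 16 = 19)
f = 156 (f = -15 + 19*9 = -15 + 171 = 156)
f*√(-2*12*13 - 2621) = 156*√(-2*12*13 - 2621) = 156*√(-24*13 - 2621) = 156*√(-312 - 2621) = 156*√(-2933) = 156*(I*√2933) = 156*I*√2933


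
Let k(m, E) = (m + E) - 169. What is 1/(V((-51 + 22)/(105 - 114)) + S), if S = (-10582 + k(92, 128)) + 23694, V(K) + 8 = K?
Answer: 9/118424 ≈ 7.5998e-5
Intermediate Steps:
k(m, E) = -169 + E + m (k(m, E) = (E + m) - 169 = -169 + E + m)
V(K) = -8 + K
S = 13163 (S = (-10582 + (-169 + 128 + 92)) + 23694 = (-10582 + 51) + 23694 = -10531 + 23694 = 13163)
1/(V((-51 + 22)/(105 - 114)) + S) = 1/((-8 + (-51 + 22)/(105 - 114)) + 13163) = 1/((-8 - 29/(-9)) + 13163) = 1/((-8 - 29*(-⅑)) + 13163) = 1/((-8 + 29/9) + 13163) = 1/(-43/9 + 13163) = 1/(118424/9) = 9/118424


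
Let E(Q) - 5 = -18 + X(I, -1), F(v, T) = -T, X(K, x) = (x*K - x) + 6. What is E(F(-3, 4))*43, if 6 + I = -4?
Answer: 172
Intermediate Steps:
I = -10 (I = -6 - 4 = -10)
X(K, x) = 6 - x + K*x (X(K, x) = (K*x - x) + 6 = (-x + K*x) + 6 = 6 - x + K*x)
E(Q) = 4 (E(Q) = 5 + (-18 + (6 - 1*(-1) - 10*(-1))) = 5 + (-18 + (6 + 1 + 10)) = 5 + (-18 + 17) = 5 - 1 = 4)
E(F(-3, 4))*43 = 4*43 = 172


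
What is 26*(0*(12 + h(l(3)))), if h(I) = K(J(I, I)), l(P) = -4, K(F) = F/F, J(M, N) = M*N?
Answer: 0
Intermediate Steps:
K(F) = 1
h(I) = 1
26*(0*(12 + h(l(3)))) = 26*(0*(12 + 1)) = 26*(0*13) = 26*0 = 0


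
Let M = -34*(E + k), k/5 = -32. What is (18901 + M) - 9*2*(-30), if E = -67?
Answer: 27159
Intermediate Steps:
k = -160 (k = 5*(-32) = -160)
M = 7718 (M = -34*(-67 - 160) = -34*(-227) = 7718)
(18901 + M) - 9*2*(-30) = (18901 + 7718) - 9*2*(-30) = 26619 - 18*(-30) = 26619 + 540 = 27159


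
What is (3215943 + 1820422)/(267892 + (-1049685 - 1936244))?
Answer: -5036365/2718037 ≈ -1.8529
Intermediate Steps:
(3215943 + 1820422)/(267892 + (-1049685 - 1936244)) = 5036365/(267892 - 2985929) = 5036365/(-2718037) = 5036365*(-1/2718037) = -5036365/2718037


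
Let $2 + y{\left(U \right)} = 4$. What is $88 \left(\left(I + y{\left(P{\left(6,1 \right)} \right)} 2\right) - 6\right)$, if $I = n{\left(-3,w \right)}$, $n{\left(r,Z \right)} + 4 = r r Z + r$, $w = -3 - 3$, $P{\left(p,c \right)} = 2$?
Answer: $-5544$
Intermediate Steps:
$y{\left(U \right)} = 2$ ($y{\left(U \right)} = -2 + 4 = 2$)
$w = -6$
$n{\left(r,Z \right)} = -4 + r + Z r^{2}$ ($n{\left(r,Z \right)} = -4 + \left(r r Z + r\right) = -4 + \left(r^{2} Z + r\right) = -4 + \left(Z r^{2} + r\right) = -4 + \left(r + Z r^{2}\right) = -4 + r + Z r^{2}$)
$I = -61$ ($I = -4 - 3 - 6 \left(-3\right)^{2} = -4 - 3 - 54 = -61$)
$88 \left(\left(I + y{\left(P{\left(6,1 \right)} \right)} 2\right) - 6\right) = 88 \left(\left(-61 + 2 \cdot 2\right) - 6\right) = 88 \left(\left(-61 + 4\right) - 6\right) = 88 \left(-57 - 6\right) = 88 \left(-63\right) = -5544$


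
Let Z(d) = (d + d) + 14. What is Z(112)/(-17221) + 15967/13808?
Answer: 15981259/13987504 ≈ 1.1425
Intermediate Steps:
Z(d) = 14 + 2*d (Z(d) = 2*d + 14 = 14 + 2*d)
Z(112)/(-17221) + 15967/13808 = (14 + 2*112)/(-17221) + 15967/13808 = (14 + 224)*(-1/17221) + 15967*(1/13808) = 238*(-1/17221) + 15967/13808 = -14/1013 + 15967/13808 = 15981259/13987504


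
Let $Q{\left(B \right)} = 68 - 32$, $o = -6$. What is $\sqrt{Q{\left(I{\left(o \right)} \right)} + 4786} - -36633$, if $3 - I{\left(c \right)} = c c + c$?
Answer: $36633 + \sqrt{4822} \approx 36702.0$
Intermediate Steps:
$I{\left(c \right)} = 3 - c - c^{2}$ ($I{\left(c \right)} = 3 - \left(c c + c\right) = 3 - \left(c^{2} + c\right) = 3 - \left(c + c^{2}\right) = 3 - c - c^{2}$)
$Q{\left(B \right)} = 36$ ($Q{\left(B \right)} = 68 - 32 = 36$)
$\sqrt{Q{\left(I{\left(o \right)} \right)} + 4786} - -36633 = \sqrt{36 + 4786} - -36633 = \sqrt{4822} + 36633 = 36633 + \sqrt{4822}$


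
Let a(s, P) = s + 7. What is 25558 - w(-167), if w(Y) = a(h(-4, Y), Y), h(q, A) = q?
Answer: 25555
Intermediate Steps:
a(s, P) = 7 + s
w(Y) = 3 (w(Y) = 7 - 4 = 3)
25558 - w(-167) = 25558 - 1*3 = 25558 - 3 = 25555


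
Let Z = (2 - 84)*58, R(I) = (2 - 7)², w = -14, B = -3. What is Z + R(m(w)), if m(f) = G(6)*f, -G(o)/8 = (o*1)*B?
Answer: -4731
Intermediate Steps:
G(o) = 24*o (G(o) = -8*o*1*(-3) = -8*o*(-3) = -(-24)*o = 24*o)
m(f) = 144*f (m(f) = (24*6)*f = 144*f)
R(I) = 25 (R(I) = (-5)² = 25)
Z = -4756 (Z = -82*58 = -4756)
Z + R(m(w)) = -4756 + 25 = -4731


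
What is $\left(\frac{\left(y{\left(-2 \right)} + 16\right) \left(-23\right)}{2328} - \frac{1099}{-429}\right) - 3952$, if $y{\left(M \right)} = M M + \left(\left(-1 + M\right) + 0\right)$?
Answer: $- \frac{438279899}{110968} \approx -3949.6$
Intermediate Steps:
$y{\left(M \right)} = -1 + M + M^{2}$ ($y{\left(M \right)} = M^{2} + \left(-1 + M\right) = -1 + M + M^{2}$)
$\left(\frac{\left(y{\left(-2 \right)} + 16\right) \left(-23\right)}{2328} - \frac{1099}{-429}\right) - 3952 = \left(\frac{\left(\left(-1 - 2 + \left(-2\right)^{2}\right) + 16\right) \left(-23\right)}{2328} - \frac{1099}{-429}\right) - 3952 = \left(\left(\left(-1 - 2 + 4\right) + 16\right) \left(-23\right) \frac{1}{2328} - - \frac{1099}{429}\right) - 3952 = \left(\left(1 + 16\right) \left(-23\right) \frac{1}{2328} + \frac{1099}{429}\right) - 3952 = \left(17 \left(-23\right) \frac{1}{2328} + \frac{1099}{429}\right) - 3952 = \left(\left(-391\right) \frac{1}{2328} + \frac{1099}{429}\right) - 3952 = \left(- \frac{391}{2328} + \frac{1099}{429}\right) - 3952 = \frac{265637}{110968} - 3952 = - \frac{438279899}{110968}$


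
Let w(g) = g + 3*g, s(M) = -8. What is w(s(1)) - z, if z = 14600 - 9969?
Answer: -4663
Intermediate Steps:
z = 4631
w(g) = 4*g
w(s(1)) - z = 4*(-8) - 1*4631 = -32 - 4631 = -4663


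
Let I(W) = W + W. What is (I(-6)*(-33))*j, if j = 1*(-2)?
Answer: -792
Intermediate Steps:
j = -2
I(W) = 2*W
(I(-6)*(-33))*j = ((2*(-6))*(-33))*(-2) = -12*(-33)*(-2) = 396*(-2) = -792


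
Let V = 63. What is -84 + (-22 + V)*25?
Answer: 941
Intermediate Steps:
-84 + (-22 + V)*25 = -84 + (-22 + 63)*25 = -84 + 41*25 = -84 + 1025 = 941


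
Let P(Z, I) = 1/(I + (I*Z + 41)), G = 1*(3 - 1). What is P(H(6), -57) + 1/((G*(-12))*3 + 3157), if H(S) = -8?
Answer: 141/54296 ≈ 0.0025969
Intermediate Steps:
G = 2 (G = 1*2 = 2)
P(Z, I) = 1/(41 + I + I*Z) (P(Z, I) = 1/(I + (41 + I*Z)) = 1/(41 + I + I*Z))
P(H(6), -57) + 1/((G*(-12))*3 + 3157) = 1/(41 - 57 - 57*(-8)) + 1/((2*(-12))*3 + 3157) = 1/(41 - 57 + 456) + 1/(-24*3 + 3157) = 1/440 + 1/(-72 + 3157) = 1/440 + 1/3085 = 141/54296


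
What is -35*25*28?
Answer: -24500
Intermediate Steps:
-35*25*28 = -875*28 = -24500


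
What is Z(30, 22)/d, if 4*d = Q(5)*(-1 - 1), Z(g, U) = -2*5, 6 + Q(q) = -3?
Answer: -20/9 ≈ -2.2222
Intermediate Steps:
Q(q) = -9 (Q(q) = -6 - 3 = -9)
Z(g, U) = -10
d = 9/2 (d = (-9*(-1 - 1))/4 = (-9*(-2))/4 = (¼)*18 = 9/2 ≈ 4.5000)
Z(30, 22)/d = -10/9/2 = -10*2/9 = -20/9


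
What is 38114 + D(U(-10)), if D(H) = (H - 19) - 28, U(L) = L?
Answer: 38057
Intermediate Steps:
D(H) = -47 + H (D(H) = (-19 + H) - 28 = -47 + H)
38114 + D(U(-10)) = 38114 + (-47 - 10) = 38114 - 57 = 38057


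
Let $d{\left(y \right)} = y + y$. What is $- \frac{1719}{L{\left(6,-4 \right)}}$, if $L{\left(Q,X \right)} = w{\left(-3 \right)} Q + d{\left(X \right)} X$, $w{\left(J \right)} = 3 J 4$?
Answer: $\frac{1719}{184} \approx 9.3424$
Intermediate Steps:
$w{\left(J \right)} = 12 J$
$d{\left(y \right)} = 2 y$
$L{\left(Q,X \right)} = - 36 Q + 2 X^{2}$ ($L{\left(Q,X \right)} = 12 \left(-3\right) Q + 2 X X = - 36 Q + 2 X^{2}$)
$- \frac{1719}{L{\left(6,-4 \right)}} = - \frac{1719}{\left(-36\right) 6 + 2 \left(-4\right)^{2}} = - \frac{1719}{-216 + 2 \cdot 16} = - \frac{1719}{-216 + 32} = - \frac{1719}{-184} = \left(-1719\right) \left(- \frac{1}{184}\right) = \frac{1719}{184}$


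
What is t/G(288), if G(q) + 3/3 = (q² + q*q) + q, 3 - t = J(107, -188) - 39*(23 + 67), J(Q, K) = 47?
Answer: 3466/166175 ≈ 0.020858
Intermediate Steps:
t = 3466 (t = 3 - (47 - 39*(23 + 67)) = 3 - (47 - 39*90) = 3 - (47 - 3510) = 3 - 1*(-3463) = 3 + 3463 = 3466)
G(q) = -1 + q + 2*q² (G(q) = -1 + ((q² + q*q) + q) = -1 + ((q² + q²) + q) = -1 + (2*q² + q) = -1 + (q + 2*q²) = -1 + q + 2*q²)
t/G(288) = 3466/(-1 + 288 + 2*288²) = 3466/(-1 + 288 + 2*82944) = 3466/(-1 + 288 + 165888) = 3466/166175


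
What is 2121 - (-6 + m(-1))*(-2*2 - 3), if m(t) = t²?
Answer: 2086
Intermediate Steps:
2121 - (-6 + m(-1))*(-2*2 - 3) = 2121 - (-6 + (-1)²)*(-2*2 - 3) = 2121 - (-6 + 1)*(-4 - 3) = 2121 - (-5)*(-7) = 2121 - 1*35 = 2121 - 35 = 2086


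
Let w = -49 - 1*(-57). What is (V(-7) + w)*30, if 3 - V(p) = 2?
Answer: 270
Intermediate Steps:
w = 8 (w = -49 + 57 = 8)
V(p) = 1 (V(p) = 3 - 1*2 = 3 - 2 = 1)
(V(-7) + w)*30 = (1 + 8)*30 = 9*30 = 270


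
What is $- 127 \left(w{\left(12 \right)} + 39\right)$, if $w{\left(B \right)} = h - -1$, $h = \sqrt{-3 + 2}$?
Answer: $-5080 - 127 i \approx -5080.0 - 127.0 i$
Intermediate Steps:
$h = i$ ($h = \sqrt{-1} = i \approx 1.0 i$)
$w{\left(B \right)} = 1 + i$ ($w{\left(B \right)} = i - -1 = i + 1 = 1 + i$)
$- 127 \left(w{\left(12 \right)} + 39\right) = - 127 \left(\left(1 + i\right) + 39\right) = - 127 \left(40 + i\right) = -5080 - 127 i$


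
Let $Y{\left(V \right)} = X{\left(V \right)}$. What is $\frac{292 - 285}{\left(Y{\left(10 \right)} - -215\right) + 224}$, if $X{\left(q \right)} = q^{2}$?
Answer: $\frac{1}{77} \approx 0.012987$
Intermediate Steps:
$Y{\left(V \right)} = V^{2}$
$\frac{292 - 285}{\left(Y{\left(10 \right)} - -215\right) + 224} = \frac{292 - 285}{\left(10^{2} - -215\right) + 224} = \frac{7}{\left(100 + 215\right) + 224} = \frac{7}{315 + 224} = \frac{7}{539} = 7 \cdot \frac{1}{539} = \frac{1}{77}$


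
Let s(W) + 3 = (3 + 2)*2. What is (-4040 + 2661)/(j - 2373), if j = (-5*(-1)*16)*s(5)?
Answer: 197/259 ≈ 0.76062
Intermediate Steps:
s(W) = 7 (s(W) = -3 + (3 + 2)*2 = -3 + 5*2 = -3 + 10 = 7)
j = 560 (j = (-5*(-1)*16)*7 = (5*16)*7 = 80*7 = 560)
(-4040 + 2661)/(j - 2373) = (-4040 + 2661)/(560 - 2373) = -1379/(-1813) = -1379*(-1/1813) = 197/259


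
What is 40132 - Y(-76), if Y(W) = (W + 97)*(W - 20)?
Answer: 42148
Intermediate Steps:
Y(W) = (-20 + W)*(97 + W) (Y(W) = (97 + W)*(-20 + W) = (-20 + W)*(97 + W))
40132 - Y(-76) = 40132 - (-1940 + (-76)**2 + 77*(-76)) = 40132 - (-1940 + 5776 - 5852) = 40132 - 1*(-2016) = 40132 + 2016 = 42148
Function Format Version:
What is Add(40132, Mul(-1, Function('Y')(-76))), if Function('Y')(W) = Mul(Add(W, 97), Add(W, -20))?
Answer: 42148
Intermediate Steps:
Function('Y')(W) = Mul(Add(-20, W), Add(97, W)) (Function('Y')(W) = Mul(Add(97, W), Add(-20, W)) = Mul(Add(-20, W), Add(97, W)))
Add(40132, Mul(-1, Function('Y')(-76))) = Add(40132, Mul(-1, Add(-1940, Pow(-76, 2), Mul(77, -76)))) = Add(40132, Mul(-1, Add(-1940, 5776, -5852))) = Add(40132, Mul(-1, -2016)) = Add(40132, 2016) = 42148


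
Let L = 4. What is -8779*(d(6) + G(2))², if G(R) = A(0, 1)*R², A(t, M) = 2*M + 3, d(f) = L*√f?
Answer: -4354384 - 1404640*√6 ≈ -7.7950e+6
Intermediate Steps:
d(f) = 4*√f
A(t, M) = 3 + 2*M
G(R) = 5*R² (G(R) = (3 + 2*1)*R² = (3 + 2)*R² = 5*R²)
-8779*(d(6) + G(2))² = -8779*(4*√6 + 5*2²)² = -8779*(4*√6 + 5*4)² = -8779*(4*√6 + 20)² = -8779*(20 + 4*√6)²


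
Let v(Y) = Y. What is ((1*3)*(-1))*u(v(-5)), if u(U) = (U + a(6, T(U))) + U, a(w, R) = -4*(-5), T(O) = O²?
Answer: -30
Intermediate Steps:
a(w, R) = 20
u(U) = 20 + 2*U (u(U) = (U + 20) + U = (20 + U) + U = 20 + 2*U)
((1*3)*(-1))*u(v(-5)) = ((1*3)*(-1))*(20 + 2*(-5)) = (3*(-1))*(20 - 10) = -3*10 = -30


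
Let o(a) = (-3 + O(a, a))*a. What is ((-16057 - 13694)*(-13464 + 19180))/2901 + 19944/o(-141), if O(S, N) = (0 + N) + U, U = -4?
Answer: -98574602554/1681613 ≈ -58619.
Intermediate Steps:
O(S, N) = -4 + N (O(S, N) = (0 + N) - 4 = N - 4 = -4 + N)
o(a) = a*(-7 + a) (o(a) = (-3 + (-4 + a))*a = (-7 + a)*a = a*(-7 + a))
((-16057 - 13694)*(-13464 + 19180))/2901 + 19944/o(-141) = ((-16057 - 13694)*(-13464 + 19180))/2901 + 19944/((-141*(-7 - 141))) = -29751*5716*(1/2901) + 19944/((-141*(-148))) = -170056716*1/2901 + 19944/20868 = -56685572/967 + 19944*(1/20868) = -56685572/967 + 1662/1739 = -98574602554/1681613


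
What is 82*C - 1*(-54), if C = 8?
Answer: 710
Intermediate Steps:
82*C - 1*(-54) = 82*8 - 1*(-54) = 656 + 54 = 710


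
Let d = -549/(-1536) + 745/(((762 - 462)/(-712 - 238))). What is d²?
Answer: 13127078243161/2359296 ≈ 5.5640e+6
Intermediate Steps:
d = -3623131/1536 (d = -549*(-1/1536) + 745/((300/(-950))) = 183/512 + 745/((300*(-1/950))) = 183/512 + 745/(-6/19) = 183/512 + 745*(-19/6) = 183/512 - 14155/6 = -3623131/1536 ≈ -2358.8)
d² = (-3623131/1536)² = 13127078243161/2359296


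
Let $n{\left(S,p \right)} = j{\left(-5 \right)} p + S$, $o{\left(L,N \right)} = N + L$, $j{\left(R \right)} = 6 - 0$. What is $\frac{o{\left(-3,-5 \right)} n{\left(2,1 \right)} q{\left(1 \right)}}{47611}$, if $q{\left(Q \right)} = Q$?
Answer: $- \frac{64}{47611} \approx -0.0013442$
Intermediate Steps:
$j{\left(R \right)} = 6$ ($j{\left(R \right)} = 6 + 0 = 6$)
$o{\left(L,N \right)} = L + N$
$n{\left(S,p \right)} = S + 6 p$ ($n{\left(S,p \right)} = 6 p + S = S + 6 p$)
$\frac{o{\left(-3,-5 \right)} n{\left(2,1 \right)} q{\left(1 \right)}}{47611} = \frac{\left(-3 - 5\right) \left(2 + 6 \cdot 1\right) 1}{47611} = - 8 \left(2 + 6\right) 1 \cdot \frac{1}{47611} = \left(-8\right) 8 \cdot 1 \cdot \frac{1}{47611} = \left(-64\right) 1 \cdot \frac{1}{47611} = \left(-64\right) \frac{1}{47611} = - \frac{64}{47611}$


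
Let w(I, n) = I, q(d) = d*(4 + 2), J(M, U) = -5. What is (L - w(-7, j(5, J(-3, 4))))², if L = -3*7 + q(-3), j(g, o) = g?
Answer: 1024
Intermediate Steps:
q(d) = 6*d (q(d) = d*6 = 6*d)
L = -39 (L = -3*7 + 6*(-3) = -21 - 18 = -39)
(L - w(-7, j(5, J(-3, 4))))² = (-39 - 1*(-7))² = (-39 + 7)² = (-32)² = 1024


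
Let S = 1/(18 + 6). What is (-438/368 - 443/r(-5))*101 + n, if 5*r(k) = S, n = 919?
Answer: -987778463/184 ≈ -5.3684e+6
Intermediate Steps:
S = 1/24 ≈ 0.041667
r(k) = 1/120 (r(k) = (⅕)*(1/24) = 1/120)
(-438/368 - 443/r(-5))*101 + n = (-438/368 - 443/1/120)*101 + 919 = (-438*1/368 - 443*120)*101 + 919 = (-219/184 - 53160)*101 + 919 = -9781659/184*101 + 919 = -987947559/184 + 919 = -987778463/184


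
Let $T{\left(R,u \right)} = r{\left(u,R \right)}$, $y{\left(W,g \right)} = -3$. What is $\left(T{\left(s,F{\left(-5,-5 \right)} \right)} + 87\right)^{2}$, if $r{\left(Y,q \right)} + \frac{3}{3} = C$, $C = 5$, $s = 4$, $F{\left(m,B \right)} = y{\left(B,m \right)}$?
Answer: $8281$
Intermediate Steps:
$F{\left(m,B \right)} = -3$
$r{\left(Y,q \right)} = 4$ ($r{\left(Y,q \right)} = -1 + 5 = 4$)
$T{\left(R,u \right)} = 4$
$\left(T{\left(s,F{\left(-5,-5 \right)} \right)} + 87\right)^{2} = \left(4 + 87\right)^{2} = 91^{2} = 8281$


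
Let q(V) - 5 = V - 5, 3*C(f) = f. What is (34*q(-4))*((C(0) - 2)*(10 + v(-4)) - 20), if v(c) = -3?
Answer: 4624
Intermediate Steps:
C(f) = f/3
q(V) = V (q(V) = 5 + (V - 5) = 5 + (-5 + V) = V)
(34*q(-4))*((C(0) - 2)*(10 + v(-4)) - 20) = (34*(-4))*(((1/3)*0 - 2)*(10 - 3) - 20) = -136*((0 - 2)*7 - 20) = -136*(-2*7 - 20) = -136*(-14 - 20) = -136*(-34) = 4624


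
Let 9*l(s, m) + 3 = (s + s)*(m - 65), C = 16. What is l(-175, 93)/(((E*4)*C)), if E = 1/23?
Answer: -225469/576 ≈ -391.44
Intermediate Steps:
l(s, m) = -1/3 + 2*s*(-65 + m)/9 (l(s, m) = -1/3 + ((s + s)*(m - 65))/9 = -1/3 + ((2*s)*(-65 + m))/9 = -1/3 + (2*s*(-65 + m))/9 = -1/3 + 2*s*(-65 + m)/9)
E = 1/23 ≈ 0.043478
l(-175, 93)/(((E*4)*C)) = (-1/3 - 130/9*(-175) + (2/9)*93*(-175))/((((1/23)*4)*16)) = (-1/3 + 22750/9 - 10850/3)/(((4/23)*16)) = -9803/(9*64/23) = -9803/9*23/64 = -225469/576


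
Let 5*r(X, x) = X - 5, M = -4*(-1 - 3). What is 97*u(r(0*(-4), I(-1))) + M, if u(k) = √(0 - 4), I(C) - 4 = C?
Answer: 16 + 194*I ≈ 16.0 + 194.0*I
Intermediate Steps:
I(C) = 4 + C
M = 16 (M = -4*(-4) = 16)
r(X, x) = -1 + X/5 (r(X, x) = (X - 5)/5 = (-5 + X)/5 = -1 + X/5)
u(k) = 2*I (u(k) = √(-4) = 2*I)
97*u(r(0*(-4), I(-1))) + M = 97*(2*I) + 16 = 194*I + 16 = 16 + 194*I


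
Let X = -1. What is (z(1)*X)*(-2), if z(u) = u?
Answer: 2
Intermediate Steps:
(z(1)*X)*(-2) = (1*(-1))*(-2) = -1*(-2) = 2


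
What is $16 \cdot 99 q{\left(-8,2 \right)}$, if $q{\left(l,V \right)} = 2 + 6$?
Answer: $12672$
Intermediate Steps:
$q{\left(l,V \right)} = 8$
$16 \cdot 99 q{\left(-8,2 \right)} = 16 \cdot 99 \cdot 8 = 1584 \cdot 8 = 12672$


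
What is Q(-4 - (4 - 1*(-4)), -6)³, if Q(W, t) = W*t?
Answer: 373248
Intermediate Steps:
Q(-4 - (4 - 1*(-4)), -6)³ = ((-4 - (4 - 1*(-4)))*(-6))³ = ((-4 - (4 + 4))*(-6))³ = ((-4 - 1*8)*(-6))³ = ((-4 - 8)*(-6))³ = (-12*(-6))³ = 72³ = 373248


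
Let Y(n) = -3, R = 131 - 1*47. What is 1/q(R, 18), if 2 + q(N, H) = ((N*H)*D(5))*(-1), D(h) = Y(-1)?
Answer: 1/4534 ≈ 0.00022056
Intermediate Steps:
R = 84 (R = 131 - 47 = 84)
D(h) = -3
q(N, H) = -2 + 3*H*N (q(N, H) = -2 + ((N*H)*(-3))*(-1) = -2 + ((H*N)*(-3))*(-1) = -2 - 3*H*N*(-1) = -2 + 3*H*N)
1/q(R, 18) = 1/(-2 + 3*18*84) = 1/(-2 + 4536) = 1/4534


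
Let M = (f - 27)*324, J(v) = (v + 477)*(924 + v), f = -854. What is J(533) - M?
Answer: 1757014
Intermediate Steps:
J(v) = (477 + v)*(924 + v)
M = -285444 (M = (-854 - 27)*324 = -881*324 = -285444)
J(533) - M = (440748 + 533² + 1401*533) - 1*(-285444) = (440748 + 284089 + 746733) + 285444 = 1471570 + 285444 = 1757014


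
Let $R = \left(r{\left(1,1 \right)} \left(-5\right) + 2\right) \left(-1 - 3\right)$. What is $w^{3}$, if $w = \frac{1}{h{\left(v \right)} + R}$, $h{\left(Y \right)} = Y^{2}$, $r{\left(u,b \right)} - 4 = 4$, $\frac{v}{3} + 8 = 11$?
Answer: $\frac{1}{12649337} \approx 7.9056 \cdot 10^{-8}$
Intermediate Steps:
$v = 9$ ($v = -24 + 3 \cdot 11 = -24 + 33 = 9$)
$r{\left(u,b \right)} = 8$ ($r{\left(u,b \right)} = 4 + 4 = 8$)
$R = 152$ ($R = \left(8 \left(-5\right) + 2\right) \left(-1 - 3\right) = \left(-40 + 2\right) \left(-4\right) = \left(-38\right) \left(-4\right) = 152$)
$w = \frac{1}{233}$ ($w = \frac{1}{9^{2} + 152} = \frac{1}{81 + 152} = \frac{1}{233} \approx 0.0042918$)
$w^{3} = \left(\frac{1}{233}\right)^{3} = \frac{1}{12649337}$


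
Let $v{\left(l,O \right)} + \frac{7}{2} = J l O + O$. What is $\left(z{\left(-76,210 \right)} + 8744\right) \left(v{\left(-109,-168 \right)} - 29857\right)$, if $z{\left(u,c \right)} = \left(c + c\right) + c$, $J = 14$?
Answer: $2121706473$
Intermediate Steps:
$z{\left(u,c \right)} = 3 c$ ($z{\left(u,c \right)} = 2 c + c = 3 c$)
$v{\left(l,O \right)} = - \frac{7}{2} + O + 14 O l$ ($v{\left(l,O \right)} = - \frac{7}{2} + \left(14 l O + O\right) = - \frac{7}{2} + \left(14 O l + O\right) = - \frac{7}{2} + \left(O + 14 O l\right) = - \frac{7}{2} + O + 14 O l$)
$\left(z{\left(-76,210 \right)} + 8744\right) \left(v{\left(-109,-168 \right)} - 29857\right) = \left(3 \cdot 210 + 8744\right) \left(\left(- \frac{7}{2} - 168 + 14 \left(-168\right) \left(-109\right)\right) - 29857\right) = \left(630 + 8744\right) \left(\left(- \frac{7}{2} - 168 + 256368\right) - 29857\right) = 9374 \left(\frac{512393}{2} - 29857\right) = 9374 \cdot \frac{452679}{2} = 2121706473$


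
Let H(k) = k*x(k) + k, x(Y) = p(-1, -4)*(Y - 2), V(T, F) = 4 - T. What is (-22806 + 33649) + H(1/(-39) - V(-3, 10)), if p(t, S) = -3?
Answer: 5397391/507 ≈ 10646.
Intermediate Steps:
x(Y) = 6 - 3*Y (x(Y) = -3*(Y - 2) = -3*(-2 + Y) = 6 - 3*Y)
H(k) = k + k*(6 - 3*k) (H(k) = k*(6 - 3*k) + k = k + k*(6 - 3*k))
(-22806 + 33649) + H(1/(-39) - V(-3, 10)) = (-22806 + 33649) + (1/(-39) - (4 - 1*(-3)))*(7 - 3*(1/(-39) - (4 - 1*(-3)))) = 10843 + (-1/39 - (4 + 3))*(7 - 3*(-1/39 - (4 + 3))) = 10843 + (-1/39 - 1*7)*(7 - 3*(-1/39 - 1*7)) = 10843 + (-1/39 - 7)*(7 - 3*(-1/39 - 7)) = 10843 - 274*(7 - 3*(-274/39))/39 = 10843 - 274*(7 + 274/13)/39 = 10843 - 274/39*365/13 = 10843 - 100010/507 = 5397391/507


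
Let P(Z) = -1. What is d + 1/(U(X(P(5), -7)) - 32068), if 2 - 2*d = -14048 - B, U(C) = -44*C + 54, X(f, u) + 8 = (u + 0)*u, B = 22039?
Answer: 305114450/16909 ≈ 18045.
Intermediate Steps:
X(f, u) = -8 + u² (X(f, u) = -8 + (u + 0)*u = -8 + u*u = -8 + u²)
U(C) = 54 - 44*C
d = 36089/2 (d = 1 - (-14048 - 1*22039)/2 = 1 - (-14048 - 22039)/2 = 1 - ½*(-36087) = 1 + 36087/2 = 36089/2 ≈ 18045.)
d + 1/(U(X(P(5), -7)) - 32068) = 36089/2 + 1/((54 - 44*(-8 + (-7)²)) - 32068) = 36089/2 + 1/((54 - 44*(-8 + 49)) - 32068) = 36089/2 + 1/((54 - 44*41) - 32068) = 36089/2 + 1/((54 - 1804) - 32068) = 36089/2 + 1/(-1750 - 32068) = 36089/2 + 1/(-33818) = 36089/2 - 1/33818 = 305114450/16909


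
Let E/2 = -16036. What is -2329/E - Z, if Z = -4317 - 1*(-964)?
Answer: 107539745/32072 ≈ 3353.1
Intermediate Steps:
E = -32072 (E = 2*(-16036) = -32072)
Z = -3353 (Z = -4317 + 964 = -3353)
-2329/E - Z = -2329/(-32072) - 1*(-3353) = -2329*(-1/32072) + 3353 = 2329/32072 + 3353 = 107539745/32072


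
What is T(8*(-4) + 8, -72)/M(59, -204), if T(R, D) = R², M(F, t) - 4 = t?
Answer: -72/25 ≈ -2.8800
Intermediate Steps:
M(F, t) = 4 + t
T(8*(-4) + 8, -72)/M(59, -204) = (8*(-4) + 8)²/(4 - 204) = (-32 + 8)²/(-200) = (-24)²*(-1/200) = 576*(-1/200) = -72/25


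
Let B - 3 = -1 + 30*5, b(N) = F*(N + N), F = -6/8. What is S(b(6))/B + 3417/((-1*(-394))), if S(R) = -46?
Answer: 125315/14972 ≈ 8.3700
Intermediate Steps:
F = -3/4 (F = -6*1/8 = -3/4 ≈ -0.75000)
b(N) = -3*N/2 (b(N) = -3*(N + N)/4 = -3*N/2)
B = 152 (B = 3 + (-1 + 30*5) = 3 + (-1 + 150) = 3 + 149 = 152)
S(b(6))/B + 3417/((-1*(-394))) = -46/152 + 3417/((-1*(-394))) = -46*1/152 + 3417/394 = -23/76 + 3417*(1/394) = -23/76 + 3417/394 = 125315/14972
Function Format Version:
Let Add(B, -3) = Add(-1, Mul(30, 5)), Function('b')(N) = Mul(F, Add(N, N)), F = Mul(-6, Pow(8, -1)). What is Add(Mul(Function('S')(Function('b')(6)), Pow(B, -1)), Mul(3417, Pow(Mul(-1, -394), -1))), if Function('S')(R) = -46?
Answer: Rational(125315, 14972) ≈ 8.3700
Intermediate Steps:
F = Rational(-3, 4) (F = Mul(-6, Rational(1, 8)) = Rational(-3, 4) ≈ -0.75000)
Function('b')(N) = Mul(Rational(-3, 2), N) (Function('b')(N) = Mul(Rational(-3, 4), Add(N, N)) = Mul(Rational(-3, 4), Mul(2, N)) = Mul(Rational(-3, 2), N))
B = 152 (B = Add(3, Add(-1, Mul(30, 5))) = Add(3, Add(-1, 150)) = Add(3, 149) = 152)
Add(Mul(Function('S')(Function('b')(6)), Pow(B, -1)), Mul(3417, Pow(Mul(-1, -394), -1))) = Add(Mul(-46, Pow(152, -1)), Mul(3417, Pow(Mul(-1, -394), -1))) = Add(Mul(-46, Rational(1, 152)), Mul(3417, Pow(394, -1))) = Add(Rational(-23, 76), Mul(3417, Rational(1, 394))) = Add(Rational(-23, 76), Rational(3417, 394)) = Rational(125315, 14972)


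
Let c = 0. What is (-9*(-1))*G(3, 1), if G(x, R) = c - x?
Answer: -27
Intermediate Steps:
G(x, R) = -x (G(x, R) = 0 - x = -x)
(-9*(-1))*G(3, 1) = (-9*(-1))*(-1*3) = 9*(-3) = -27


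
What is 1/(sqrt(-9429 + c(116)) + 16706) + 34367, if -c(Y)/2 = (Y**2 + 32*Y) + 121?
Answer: 9593013419287/279134443 - I*sqrt(44007)/279134443 ≈ 34367.0 - 7.5153e-7*I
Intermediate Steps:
c(Y) = -242 - 64*Y - 2*Y**2 (c(Y) = -2*((Y**2 + 32*Y) + 121) = -2*(121 + Y**2 + 32*Y) = -242 - 64*Y - 2*Y**2)
1/(sqrt(-9429 + c(116)) + 16706) + 34367 = 1/(sqrt(-9429 + (-242 - 64*116 - 2*116**2)) + 16706) + 34367 = 1/(sqrt(-9429 + (-242 - 7424 - 2*13456)) + 16706) + 34367 = 1/(sqrt(-9429 + (-242 - 7424 - 26912)) + 16706) + 34367 = 1/(sqrt(-9429 - 34578) + 16706) + 34367 = 1/(sqrt(-44007) + 16706) + 34367 = 1/(I*sqrt(44007) + 16706) + 34367 = 1/(16706 + I*sqrt(44007)) + 34367 = 34367 + 1/(16706 + I*sqrt(44007))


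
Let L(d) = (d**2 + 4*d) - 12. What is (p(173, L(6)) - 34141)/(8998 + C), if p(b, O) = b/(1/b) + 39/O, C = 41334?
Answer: -67379/805312 ≈ -0.083668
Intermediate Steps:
L(d) = -12 + d**2 + 4*d
p(b, O) = b**2 + 39/O (p(b, O) = b*b + 39/O = b**2 + 39/O)
(p(173, L(6)) - 34141)/(8998 + C) = ((173**2 + 39/(-12 + 6**2 + 4*6)) - 34141)/(8998 + 41334) = ((29929 + 39/(-12 + 36 + 24)) - 34141)/50332 = ((29929 + 39/48) - 34141)*(1/50332) = ((29929 + 39*(1/48)) - 34141)*(1/50332) = ((29929 + 13/16) - 34141)*(1/50332) = (478877/16 - 34141)*(1/50332) = -67379/16*1/50332 = -67379/805312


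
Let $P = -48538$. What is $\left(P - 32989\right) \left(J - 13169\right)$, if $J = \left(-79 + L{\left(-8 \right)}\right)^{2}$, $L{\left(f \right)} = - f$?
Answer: $662651456$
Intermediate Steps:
$J = 5041$ ($J = \left(-79 - -8\right)^{2} = \left(-79 + 8\right)^{2} = \left(-71\right)^{2} = 5041$)
$\left(P - 32989\right) \left(J - 13169\right) = \left(-48538 - 32989\right) \left(5041 - 13169\right) = \left(-81527\right) \left(-8128\right) = 662651456$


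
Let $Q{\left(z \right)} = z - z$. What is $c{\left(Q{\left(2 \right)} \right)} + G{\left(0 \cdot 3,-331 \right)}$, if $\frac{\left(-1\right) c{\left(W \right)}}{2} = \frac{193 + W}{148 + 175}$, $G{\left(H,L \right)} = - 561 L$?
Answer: $\frac{59977807}{323} \approx 1.8569 \cdot 10^{5}$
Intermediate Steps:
$Q{\left(z \right)} = 0$
$c{\left(W \right)} = - \frac{386}{323} - \frac{2 W}{323}$ ($c{\left(W \right)} = - 2 \frac{193 + W}{148 + 175} = - 2 \frac{193 + W}{323} = - 2 \left(193 + W\right) \frac{1}{323} = - 2 \left(\frac{193}{323} + \frac{W}{323}\right) = - \frac{386}{323} - \frac{2 W}{323}$)
$c{\left(Q{\left(2 \right)} \right)} + G{\left(0 \cdot 3,-331 \right)} = \left(- \frac{386}{323} - 0\right) - -185691 = \left(- \frac{386}{323} + 0\right) + 185691 = - \frac{386}{323} + 185691 = \frac{59977807}{323}$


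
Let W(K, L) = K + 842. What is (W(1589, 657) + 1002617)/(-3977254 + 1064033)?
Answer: -1005048/2913221 ≈ -0.34500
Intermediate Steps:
W(K, L) = 842 + K
(W(1589, 657) + 1002617)/(-3977254 + 1064033) = ((842 + 1589) + 1002617)/(-3977254 + 1064033) = (2431 + 1002617)/(-2913221) = 1005048*(-1/2913221) = -1005048/2913221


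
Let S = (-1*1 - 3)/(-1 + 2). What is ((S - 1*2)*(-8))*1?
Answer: 48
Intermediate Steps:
S = -4 (S = (-1 - 3)/1 = -4*1 = -4)
((S - 1*2)*(-8))*1 = ((-4 - 1*2)*(-8))*1 = ((-4 - 2)*(-8))*1 = -6*(-8)*1 = 48*1 = 48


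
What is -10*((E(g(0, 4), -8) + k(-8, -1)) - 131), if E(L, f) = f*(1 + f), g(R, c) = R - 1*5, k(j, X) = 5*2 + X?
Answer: 660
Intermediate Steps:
k(j, X) = 10 + X
g(R, c) = -5 + R (g(R, c) = R - 5 = -5 + R)
-10*((E(g(0, 4), -8) + k(-8, -1)) - 131) = -10*((-8*(1 - 8) + (10 - 1)) - 131) = -10*((-8*(-7) + 9) - 131) = -10*((56 + 9) - 131) = -10*(65 - 131) = -10*(-66) = 660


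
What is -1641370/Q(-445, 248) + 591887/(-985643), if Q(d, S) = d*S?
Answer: 155248420159/10877556148 ≈ 14.272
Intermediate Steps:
Q(d, S) = S*d
-1641370/Q(-445, 248) + 591887/(-985643) = -1641370/(248*(-445)) + 591887/(-985643) = -1641370/(-110360) + 591887*(-1/985643) = -1641370*(-1/110360) - 591887/985643 = 164137/11036 - 591887/985643 = 155248420159/10877556148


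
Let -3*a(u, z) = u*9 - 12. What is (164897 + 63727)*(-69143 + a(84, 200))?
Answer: -15864447984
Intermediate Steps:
a(u, z) = 4 - 3*u (a(u, z) = -(u*9 - 12)/3 = -(9*u - 12)/3 = -(-12 + 9*u)/3 = 4 - 3*u)
(164897 + 63727)*(-69143 + a(84, 200)) = (164897 + 63727)*(-69143 + (4 - 3*84)) = 228624*(-69143 + (4 - 252)) = 228624*(-69143 - 248) = 228624*(-69391) = -15864447984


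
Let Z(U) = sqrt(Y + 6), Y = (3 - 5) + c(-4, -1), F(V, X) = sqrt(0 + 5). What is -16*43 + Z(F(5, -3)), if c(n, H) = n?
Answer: -688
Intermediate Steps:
F(V, X) = sqrt(5)
Y = -6 (Y = (3 - 5) - 4 = -2 - 4 = -6)
Z(U) = 0 (Z(U) = sqrt(-6 + 6) = sqrt(0) = 0)
-16*43 + Z(F(5, -3)) = -16*43 + 0 = -688 + 0 = -688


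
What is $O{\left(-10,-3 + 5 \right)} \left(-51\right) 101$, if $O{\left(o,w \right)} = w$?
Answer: $-10302$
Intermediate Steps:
$O{\left(-10,-3 + 5 \right)} \left(-51\right) 101 = \left(-3 + 5\right) \left(-51\right) 101 = 2 \left(-51\right) 101 = \left(-102\right) 101 = -10302$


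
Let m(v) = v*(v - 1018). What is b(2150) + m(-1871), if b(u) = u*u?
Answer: 10027819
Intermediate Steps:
m(v) = v*(-1018 + v)
b(u) = u²
b(2150) + m(-1871) = 2150² - 1871*(-1018 - 1871) = 4622500 - 1871*(-2889) = 4622500 + 5405319 = 10027819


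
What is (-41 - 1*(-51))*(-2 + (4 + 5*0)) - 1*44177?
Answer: -44157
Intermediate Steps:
(-41 - 1*(-51))*(-2 + (4 + 5*0)) - 1*44177 = (-41 + 51)*(-2 + (4 + 0)) - 44177 = 10*(-2 + 4) - 44177 = 10*2 - 44177 = 20 - 44177 = -44157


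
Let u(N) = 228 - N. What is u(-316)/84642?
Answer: 272/42321 ≈ 0.0064271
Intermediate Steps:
u(-316)/84642 = (228 - 1*(-316))/84642 = (228 + 316)*(1/84642) = 544*(1/84642) = 272/42321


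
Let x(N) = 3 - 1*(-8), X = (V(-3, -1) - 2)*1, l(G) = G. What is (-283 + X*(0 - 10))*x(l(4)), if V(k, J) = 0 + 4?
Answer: -3333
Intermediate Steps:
V(k, J) = 4
X = 2 (X = (4 - 2)*1 = 2*1 = 2)
x(N) = 11 (x(N) = 3 + 8 = 11)
(-283 + X*(0 - 10))*x(l(4)) = (-283 + 2*(0 - 10))*11 = (-283 + 2*(-10))*11 = (-283 - 20)*11 = -303*11 = -3333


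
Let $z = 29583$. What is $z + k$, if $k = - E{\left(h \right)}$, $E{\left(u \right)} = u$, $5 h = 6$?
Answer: $\frac{147909}{5} \approx 29582.0$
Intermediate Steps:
$h = \frac{6}{5}$ ($h = \frac{1}{5} \cdot 6 = \frac{6}{5} \approx 1.2$)
$k = - \frac{6}{5}$ ($k = \left(-1\right) \frac{6}{5} = - \frac{6}{5} \approx -1.2$)
$z + k = 29583 - \frac{6}{5} = \frac{147909}{5}$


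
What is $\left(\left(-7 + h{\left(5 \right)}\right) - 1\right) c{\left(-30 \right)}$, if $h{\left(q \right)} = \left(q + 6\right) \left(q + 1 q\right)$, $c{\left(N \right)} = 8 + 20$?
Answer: $2856$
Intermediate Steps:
$c{\left(N \right)} = 28$
$h{\left(q \right)} = 2 q \left(6 + q\right)$ ($h{\left(q \right)} = \left(6 + q\right) \left(q + q\right) = \left(6 + q\right) 2 q = 2 q \left(6 + q\right)$)
$\left(\left(-7 + h{\left(5 \right)}\right) - 1\right) c{\left(-30 \right)} = \left(\left(-7 + 2 \cdot 5 \left(6 + 5\right)\right) - 1\right) 28 = \left(\left(-7 + 2 \cdot 5 \cdot 11\right) - 1\right) 28 = \left(\left(-7 + 110\right) - 1\right) 28 = \left(103 - 1\right) 28 = 102 \cdot 28 = 2856$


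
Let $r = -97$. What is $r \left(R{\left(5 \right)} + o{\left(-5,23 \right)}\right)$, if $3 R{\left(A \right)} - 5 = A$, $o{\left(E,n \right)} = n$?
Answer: $- \frac{7663}{3} \approx -2554.3$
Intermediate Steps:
$R{\left(A \right)} = \frac{5}{3} + \frac{A}{3}$
$r \left(R{\left(5 \right)} + o{\left(-5,23 \right)}\right) = - 97 \left(\left(\frac{5}{3} + \frac{1}{3} \cdot 5\right) + 23\right) = - 97 \left(\left(\frac{5}{3} + \frac{5}{3}\right) + 23\right) = - 97 \left(\frac{10}{3} + 23\right) = \left(-97\right) \frac{79}{3} = - \frac{7663}{3}$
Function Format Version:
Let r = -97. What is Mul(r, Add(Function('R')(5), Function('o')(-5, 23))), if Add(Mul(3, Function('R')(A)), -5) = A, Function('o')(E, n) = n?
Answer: Rational(-7663, 3) ≈ -2554.3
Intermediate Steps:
Function('R')(A) = Add(Rational(5, 3), Mul(Rational(1, 3), A))
Mul(r, Add(Function('R')(5), Function('o')(-5, 23))) = Mul(-97, Add(Add(Rational(5, 3), Mul(Rational(1, 3), 5)), 23)) = Mul(-97, Add(Add(Rational(5, 3), Rational(5, 3)), 23)) = Mul(-97, Add(Rational(10, 3), 23)) = Mul(-97, Rational(79, 3)) = Rational(-7663, 3)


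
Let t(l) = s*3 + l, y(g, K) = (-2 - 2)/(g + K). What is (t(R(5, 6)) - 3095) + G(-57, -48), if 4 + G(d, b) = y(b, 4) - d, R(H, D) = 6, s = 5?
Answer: -33230/11 ≈ -3020.9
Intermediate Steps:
y(g, K) = -4/(K + g)
G(d, b) = -4 - d - 4/(4 + b) (G(d, b) = -4 + (-4/(4 + b) - d) = -4 + (-d - 4/(4 + b)) = -4 - d - 4/(4 + b))
t(l) = 15 + l (t(l) = 5*3 + l = 15 + l)
(t(R(5, 6)) - 3095) + G(-57, -48) = ((15 + 6) - 3095) + (-4 + (-4 - 1*(-57))*(4 - 48))/(4 - 48) = (21 - 3095) + (-4 + (-4 + 57)*(-44))/(-44) = -3074 - (-4 + 53*(-44))/44 = -3074 - (-4 - 2332)/44 = -3074 - 1/44*(-2336) = -3074 + 584/11 = -33230/11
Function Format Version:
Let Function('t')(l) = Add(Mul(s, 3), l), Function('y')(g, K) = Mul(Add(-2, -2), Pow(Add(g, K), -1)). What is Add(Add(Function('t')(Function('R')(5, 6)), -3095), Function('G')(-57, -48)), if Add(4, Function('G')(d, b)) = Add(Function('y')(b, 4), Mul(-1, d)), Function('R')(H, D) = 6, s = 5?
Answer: Rational(-33230, 11) ≈ -3020.9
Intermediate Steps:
Function('y')(g, K) = Mul(-4, Pow(Add(K, g), -1))
Function('G')(d, b) = Add(-4, Mul(-1, d), Mul(-4, Pow(Add(4, b), -1))) (Function('G')(d, b) = Add(-4, Add(Mul(-4, Pow(Add(4, b), -1)), Mul(-1, d))) = Add(-4, Add(Mul(-1, d), Mul(-4, Pow(Add(4, b), -1)))) = Add(-4, Mul(-1, d), Mul(-4, Pow(Add(4, b), -1))))
Function('t')(l) = Add(15, l) (Function('t')(l) = Add(Mul(5, 3), l) = Add(15, l))
Add(Add(Function('t')(Function('R')(5, 6)), -3095), Function('G')(-57, -48)) = Add(Add(Add(15, 6), -3095), Mul(Pow(Add(4, -48), -1), Add(-4, Mul(Add(-4, Mul(-1, -57)), Add(4, -48))))) = Add(Add(21, -3095), Mul(Pow(-44, -1), Add(-4, Mul(Add(-4, 57), -44)))) = Add(-3074, Mul(Rational(-1, 44), Add(-4, Mul(53, -44)))) = Add(-3074, Mul(Rational(-1, 44), Add(-4, -2332))) = Add(-3074, Mul(Rational(-1, 44), -2336)) = Add(-3074, Rational(584, 11)) = Rational(-33230, 11)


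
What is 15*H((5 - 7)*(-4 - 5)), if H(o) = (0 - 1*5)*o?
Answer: -1350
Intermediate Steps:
H(o) = -5*o (H(o) = (0 - 5)*o = -5*o)
15*H((5 - 7)*(-4 - 5)) = 15*(-5*(5 - 7)*(-4 - 5)) = 15*(-(-10)*(-9)) = 15*(-5*18) = 15*(-90) = -1350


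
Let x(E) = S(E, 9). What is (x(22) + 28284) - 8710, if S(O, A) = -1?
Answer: 19573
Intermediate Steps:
x(E) = -1
(x(22) + 28284) - 8710 = (-1 + 28284) - 8710 = 28283 - 8710 = 19573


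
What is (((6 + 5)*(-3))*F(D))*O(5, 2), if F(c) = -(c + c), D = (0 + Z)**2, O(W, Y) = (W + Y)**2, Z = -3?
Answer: 29106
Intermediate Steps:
D = 9 (D = (0 - 3)**2 = (-3)**2 = 9)
F(c) = -2*c
(((6 + 5)*(-3))*F(D))*O(5, 2) = (((6 + 5)*(-3))*(-2*9))*(5 + 2)**2 = ((11*(-3))*(-18))*7**2 = -33*(-18)*49 = 594*49 = 29106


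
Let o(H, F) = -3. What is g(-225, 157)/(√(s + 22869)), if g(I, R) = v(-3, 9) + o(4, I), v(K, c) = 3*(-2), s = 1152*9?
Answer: -√3693/1231 ≈ -0.049366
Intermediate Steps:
s = 10368
v(K, c) = -6
g(I, R) = -9 (g(I, R) = -6 - 3 = -9)
g(-225, 157)/(√(s + 22869)) = -9/√(10368 + 22869) = -9*√3693/11079 = -√3693/1231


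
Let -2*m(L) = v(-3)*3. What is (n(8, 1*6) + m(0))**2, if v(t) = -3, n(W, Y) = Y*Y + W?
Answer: 9409/4 ≈ 2352.3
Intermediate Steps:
n(W, Y) = W + Y**2 (n(W, Y) = Y**2 + W = W + Y**2)
m(L) = 9/2 (m(L) = -(-3)*3/2 = -1/2*(-9) = 9/2)
(n(8, 1*6) + m(0))**2 = ((8 + (1*6)**2) + 9/2)**2 = ((8 + 6**2) + 9/2)**2 = ((8 + 36) + 9/2)**2 = (44 + 9/2)**2 = (97/2)**2 = 9409/4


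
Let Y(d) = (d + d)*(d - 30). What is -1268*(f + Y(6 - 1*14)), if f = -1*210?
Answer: -504664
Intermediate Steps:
Y(d) = 2*d*(-30 + d) (Y(d) = (2*d)*(-30 + d) = 2*d*(-30 + d))
f = -210
-1268*(f + Y(6 - 1*14)) = -1268*(-210 + 2*(6 - 1*14)*(-30 + (6 - 1*14))) = -1268*(-210 + 2*(6 - 14)*(-30 + (6 - 14))) = -1268*(-210 + 2*(-8)*(-30 - 8)) = -1268*(-210 + 2*(-8)*(-38)) = -1268*(-210 + 608) = -1268*398 = -504664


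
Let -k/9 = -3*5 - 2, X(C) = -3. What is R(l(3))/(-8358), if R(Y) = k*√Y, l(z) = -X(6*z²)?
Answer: -51*√3/2786 ≈ -0.031707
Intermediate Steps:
k = 153 (k = -9*(-3*5 - 2) = -9*(-15 - 2) = -9*(-17) = 153)
l(z) = 3 (l(z) = -1*(-3) = 3)
R(Y) = 153*√Y
R(l(3))/(-8358) = (153*√3)/(-8358) = (153*√3)*(-1/8358) = -51*√3/2786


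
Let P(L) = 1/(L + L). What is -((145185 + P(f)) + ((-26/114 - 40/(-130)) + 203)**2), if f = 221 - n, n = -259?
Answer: -32756210521907/175705920 ≈ -1.8643e+5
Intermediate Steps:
f = 480 (f = 221 - 1*(-259) = 221 + 259 = 480)
P(L) = 1/(2*L)
-((145185 + P(f)) + ((-26/114 - 40/(-130)) + 203)**2) = -((145185 + (1/2)/480) + ((-26/114 - 40/(-130)) + 203)**2) = -((145185 + (1/2)*(1/480)) + ((-26*1/114 - 40*(-1/130)) + 203)**2) = -((145185 + 1/960) + ((-13/57 + 4/13) + 203)**2) = -(139377601/960 + (59/741 + 203)**2) = -(139377601/960 + (150482/741)**2) = -(139377601/960 + 22644832324/549081) = -1*32756210521907/175705920 = -32756210521907/175705920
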